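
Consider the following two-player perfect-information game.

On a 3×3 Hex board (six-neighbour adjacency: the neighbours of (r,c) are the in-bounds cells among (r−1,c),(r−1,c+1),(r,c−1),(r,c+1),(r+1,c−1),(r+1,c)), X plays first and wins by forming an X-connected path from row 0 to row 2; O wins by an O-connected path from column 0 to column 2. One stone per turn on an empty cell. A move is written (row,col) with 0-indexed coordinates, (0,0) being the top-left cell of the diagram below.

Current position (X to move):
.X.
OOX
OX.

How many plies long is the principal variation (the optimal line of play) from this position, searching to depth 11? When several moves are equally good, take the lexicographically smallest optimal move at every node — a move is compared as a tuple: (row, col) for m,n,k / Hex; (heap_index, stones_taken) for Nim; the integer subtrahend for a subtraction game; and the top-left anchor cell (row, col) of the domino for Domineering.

PV length from [.X./OOX/OX.]: 1 ply

ply 1, X at .X./OOX/OX. | (0,0)=-1→XX./OOX/OX.; (0,2)=+1→.XX/OOX/OX.*; (2,2)=-1→.X./OOX/OXX
ply 2: .XX/OOX/OX. is terminal -1 (O); from .X./OOX/OX. depth 11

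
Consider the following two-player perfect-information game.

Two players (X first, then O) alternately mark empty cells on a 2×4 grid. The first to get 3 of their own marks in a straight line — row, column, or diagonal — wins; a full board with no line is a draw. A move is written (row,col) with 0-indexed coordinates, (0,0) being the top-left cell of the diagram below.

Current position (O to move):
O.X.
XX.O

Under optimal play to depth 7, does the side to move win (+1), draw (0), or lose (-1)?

value(O.X./XX.O, O) = 0

[O.X./XX.O] O move#1: (0,1):-1/OOX./XX.O, (0,3):-1/O.XO/XX.O, (1,2):+0/O.X./XXOO*
[O.X./XXOO] X move#2: (0,1):+0/OXX./XXOO*, (0,3):+0/O.XX/XXOO
[OXX./XXOO] O move#3: (0,3):+0/OXXO/XXOO*
[OXXO/XXOO] end (terminal +0, X#4); searched O.X./XX.O to 7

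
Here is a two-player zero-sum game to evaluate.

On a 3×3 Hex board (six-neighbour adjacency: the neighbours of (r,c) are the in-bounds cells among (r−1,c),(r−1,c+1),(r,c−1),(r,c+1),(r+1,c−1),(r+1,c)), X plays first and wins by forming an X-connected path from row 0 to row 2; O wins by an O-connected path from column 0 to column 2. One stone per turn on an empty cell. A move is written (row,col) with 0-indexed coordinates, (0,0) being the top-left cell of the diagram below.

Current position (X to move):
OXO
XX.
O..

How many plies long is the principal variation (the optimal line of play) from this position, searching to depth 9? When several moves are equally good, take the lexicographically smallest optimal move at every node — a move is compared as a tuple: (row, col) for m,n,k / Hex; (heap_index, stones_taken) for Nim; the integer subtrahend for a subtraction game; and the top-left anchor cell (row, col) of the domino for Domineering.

PV length from [OXO/XX./O..]: 3 plies

ply 1, X at OXO/XX./O.. | (1,2)=+1→OXO/XXX/O..*; (2,1)=+1→OXO/XX./OX.; (2,2)=+1→OXO/XX./O.X
ply 2, O at OXO/XXX/O.. | (2,1)=-1→OXO/XXX/OO.*; (2,2)=-1→OXO/XXX/O.O
ply 3, X at OXO/XXX/OO. | (2,2)=+1→OXO/XXX/OOX*
ply 4: OXO/XXX/OOX is terminal -1 (O); from OXO/XX./O.. depth 9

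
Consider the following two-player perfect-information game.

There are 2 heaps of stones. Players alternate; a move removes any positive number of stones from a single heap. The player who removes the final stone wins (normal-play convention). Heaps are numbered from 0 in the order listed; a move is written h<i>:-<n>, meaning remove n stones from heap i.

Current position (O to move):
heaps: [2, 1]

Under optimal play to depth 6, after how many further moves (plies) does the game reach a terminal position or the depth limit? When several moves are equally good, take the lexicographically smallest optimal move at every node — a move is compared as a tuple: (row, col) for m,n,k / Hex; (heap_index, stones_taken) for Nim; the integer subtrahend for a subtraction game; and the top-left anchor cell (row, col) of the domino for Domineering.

[(2,1)] O move#1: h0:-1:+1/(1,1)*, h0:-2:-1/(0,1), h1:-1:-1/(2,0)
[(1,1)] X move#2: h0:-1:-1/(0,1)*, h1:-1:-1/(1,0)
[(0,1)] O move#3: h1:-1:+1/(0,0)*
[(0,0)] end (terminal -1, X#4); searched (2,1) to 6

PV length from [(2,1)]: 3 plies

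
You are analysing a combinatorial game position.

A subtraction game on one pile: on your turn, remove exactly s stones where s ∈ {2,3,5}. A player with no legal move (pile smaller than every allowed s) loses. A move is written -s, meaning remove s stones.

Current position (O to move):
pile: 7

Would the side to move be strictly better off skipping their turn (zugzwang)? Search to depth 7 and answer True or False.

zugzwang(7, O) = True

[7] O move#1: -2:-1/5*, -3:-1/4, -5:-1/2
[5] X move#2: -2:-1/3, -3:-1/2, -5:+1/0*
[0] end (terminal -1, O#3); searched 7 to 7
suppose O passes — search the same position with X to move:
pass> [7] X move#1: -2:-1/5*, -3:-1/4, -5:-1/2
pass> [5] O move#2: -2:-1/3, -3:-1/2, -5:+1/0*
pass> [0] end (terminal -1, X#3); searched 7 to 7
for O: play -1, pass +1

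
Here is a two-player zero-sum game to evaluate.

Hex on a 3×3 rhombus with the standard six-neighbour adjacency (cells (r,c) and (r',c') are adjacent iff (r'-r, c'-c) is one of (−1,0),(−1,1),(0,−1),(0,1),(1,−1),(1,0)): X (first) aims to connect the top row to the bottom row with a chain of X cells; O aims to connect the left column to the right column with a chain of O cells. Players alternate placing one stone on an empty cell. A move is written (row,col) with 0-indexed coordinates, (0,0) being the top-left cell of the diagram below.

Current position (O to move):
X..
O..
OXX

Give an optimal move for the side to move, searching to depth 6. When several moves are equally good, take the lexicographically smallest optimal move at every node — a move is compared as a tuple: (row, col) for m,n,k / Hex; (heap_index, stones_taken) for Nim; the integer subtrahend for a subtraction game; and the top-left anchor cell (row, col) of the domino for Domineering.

O's best at [X../O../OXX]: (0,2)

ply 1, O at X../O../OXX | (0,1)=-1→XO./O../OXX; (0,2)=+1→X.O/O../OXX*; (1,1)=+1→X../OO./OXX; (1,2)=-1→X../O.O/OXX
ply 2, X at X.O/O../OXX | (0,1)=-1→XXO/O../OXX*; (1,1)=-1→X.O/OX./OXX; (1,2)=-1→X.O/O.X/OXX
ply 3, O at XXO/O../OXX | (1,1)=+1→XXO/OO./OXX*; (1,2)=-1→XXO/O.O/OXX
ply 4: XXO/OO./OXX is terminal -1 (X); from X../O../OXX depth 6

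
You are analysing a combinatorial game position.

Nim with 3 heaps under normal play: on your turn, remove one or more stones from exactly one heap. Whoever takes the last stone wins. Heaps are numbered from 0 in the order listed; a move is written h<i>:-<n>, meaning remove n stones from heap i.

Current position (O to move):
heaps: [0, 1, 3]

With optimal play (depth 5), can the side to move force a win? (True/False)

p1 O@[(0,1,3)]: h1:-1[(0,0,3)]-1 h2:-1[(0,1,2)]-1 h2:-2[(0,1,1)]+1* h2:-3[(0,1,0)]-1
p2 X@[(0,1,1)]: h1:-1[(0,0,1)]-1* h2:-1[(0,1,0)]-1
p3 O@[(0,0,1)]: h2:-1[(0,0,0)]+1*
p4 X@[(0,0,0)] terminal -1; root [(0,1,3)] d5

O winning at [(0,1,3)]: True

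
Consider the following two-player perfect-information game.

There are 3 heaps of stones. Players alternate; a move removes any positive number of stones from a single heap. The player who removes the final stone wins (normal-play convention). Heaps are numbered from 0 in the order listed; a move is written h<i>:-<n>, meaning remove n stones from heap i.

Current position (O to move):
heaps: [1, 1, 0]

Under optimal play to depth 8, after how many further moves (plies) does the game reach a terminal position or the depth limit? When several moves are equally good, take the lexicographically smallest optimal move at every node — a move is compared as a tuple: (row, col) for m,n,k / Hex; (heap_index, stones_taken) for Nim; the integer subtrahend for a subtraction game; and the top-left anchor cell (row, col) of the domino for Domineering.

PV length from [(1,1,0)]: 2 plies

[(1,1,0)] O move#1: h0:-1:-1/(0,1,0)*, h1:-1:-1/(1,0,0)
[(0,1,0)] X move#2: h1:-1:+1/(0,0,0)*
[(0,0,0)] end (terminal -1, O#3); searched (1,1,0) to 8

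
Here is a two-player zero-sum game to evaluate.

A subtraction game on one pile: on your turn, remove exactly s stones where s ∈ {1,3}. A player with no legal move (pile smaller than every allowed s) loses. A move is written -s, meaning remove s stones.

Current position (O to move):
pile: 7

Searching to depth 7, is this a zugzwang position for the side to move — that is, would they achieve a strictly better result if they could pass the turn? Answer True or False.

zugzwang(7, O) = False

p1 O@[7]: -1[6]+1* -3[4]+1
p2 X@[6]: -1[5]-1* -3[3]-1
p3 O@[5]: -1[4]+1* -3[2]+1
p4 X@[4]: -1[3]-1* -3[1]-1
p5 O@[3]: -1[2]+1* -3[0]+1
p6 X@[2]: -1[1]-1*
p7 O@[1]: -1[0]+1*
p8 X@[0] terminal -1; root [7] d7
suppose O passes — search the same position with X to move:
pass> p1 X@[7]: -1[6]+1* -3[4]+1
pass> p2 O@[6]: -1[5]-1* -3[3]-1
pass> p3 X@[5]: -1[4]+1* -3[2]+1
pass> p4 O@[4]: -1[3]-1* -3[1]-1
pass> p5 X@[3]: -1[2]+1* -3[0]+1
pass> p6 O@[2]: -1[1]-1*
pass> p7 X@[1]: -1[0]+1*
pass> p8 O@[0] terminal -1; root [7] d7
for O: play +1, pass -1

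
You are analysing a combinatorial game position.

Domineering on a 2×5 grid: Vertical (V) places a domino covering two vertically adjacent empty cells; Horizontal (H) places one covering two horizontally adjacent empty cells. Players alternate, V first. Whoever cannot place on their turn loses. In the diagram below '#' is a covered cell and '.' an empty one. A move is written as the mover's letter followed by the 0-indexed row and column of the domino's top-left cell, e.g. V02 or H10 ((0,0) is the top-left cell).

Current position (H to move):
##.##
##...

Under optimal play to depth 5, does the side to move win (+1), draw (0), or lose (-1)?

[##.##/##...] H move#1: H12:+1/##.##/####.*, H13:-1/##.##/##.##
[##.##/####.] end (terminal -1, V#2); searched ##.##/##... to 5

value(##.##/##..., H) = +1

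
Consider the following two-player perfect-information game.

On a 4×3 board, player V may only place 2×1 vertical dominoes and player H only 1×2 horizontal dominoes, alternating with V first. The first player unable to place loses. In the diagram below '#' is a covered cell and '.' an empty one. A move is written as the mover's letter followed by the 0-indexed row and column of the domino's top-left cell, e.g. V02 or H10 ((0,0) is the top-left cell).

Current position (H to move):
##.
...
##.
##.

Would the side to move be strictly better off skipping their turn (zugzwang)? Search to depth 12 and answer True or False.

zugzwang(##./.../##./##., H) = False

[##./.../##./##.] H move#1: H10:-1/##./##./##./##.*, H11:-1/##./.##/##./##.
[##./##./##./##.] V move#2: V02:+1/###/###/##./##.*, V12:+1/##./###/###/##., V22:+1/##./##./###/###
[###/###/##./##.] end (terminal -1, H#3); searched ##./.../##./##. to 12
pass branch (V moves first from the same position):
  | [##./.../##./##.] V move#1: V02:+1/###/..#/##./##.*, V12:-1/##./..#/###/##., V22:-1/##./.../###/###
  | [###/..#/##./##.] H move#2: H10:-1/###/###/##./##.*
  | [###/###/##./##.] V move#3: V22:+1/###/###/###/###*
  | [###/###/###/###] end (terminal -1, H#4); searched ##./.../##./##. to 12
H moving scores -1; H passing scores -1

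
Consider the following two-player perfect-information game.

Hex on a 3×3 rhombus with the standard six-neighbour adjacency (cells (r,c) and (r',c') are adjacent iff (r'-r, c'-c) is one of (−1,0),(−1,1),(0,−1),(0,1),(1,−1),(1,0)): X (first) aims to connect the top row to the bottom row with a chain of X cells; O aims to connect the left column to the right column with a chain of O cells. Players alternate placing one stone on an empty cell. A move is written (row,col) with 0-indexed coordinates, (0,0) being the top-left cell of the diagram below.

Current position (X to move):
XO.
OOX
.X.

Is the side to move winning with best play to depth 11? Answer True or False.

ply 1, X at XO./OOX/.X. | (0,2)=+1→XOX/OOX/.X.*; (2,0)=-1→XO./OOX/XX.; (2,2)=-1→XO./OOX/.XX
ply 2: XOX/OOX/.X. is terminal -1 (O); from XO./OOX/.X. depth 11

X winning at [XO./OOX/.X.]: True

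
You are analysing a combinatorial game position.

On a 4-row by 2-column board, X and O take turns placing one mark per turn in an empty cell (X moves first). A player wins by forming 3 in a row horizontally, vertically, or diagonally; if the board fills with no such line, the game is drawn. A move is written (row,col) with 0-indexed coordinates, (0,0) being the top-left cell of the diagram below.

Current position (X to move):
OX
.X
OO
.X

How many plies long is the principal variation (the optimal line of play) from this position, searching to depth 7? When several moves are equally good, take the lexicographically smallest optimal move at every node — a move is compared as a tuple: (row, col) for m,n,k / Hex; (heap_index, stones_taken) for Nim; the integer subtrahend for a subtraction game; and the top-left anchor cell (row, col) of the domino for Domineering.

PV length from [OX/.X/OO/.X]: 2 plies

p1 X@[OX/.X/OO/.X]: (1,0)[OX/XX/OO/.X]+0* (3,0)[OX/.X/OO/XX]-1
p2 O@[OX/XX/OO/.X]: (3,0)[OX/XX/OO/OX]+0*
p3 X@[OX/XX/OO/OX] terminal +0; root [OX/.X/OO/.X] d7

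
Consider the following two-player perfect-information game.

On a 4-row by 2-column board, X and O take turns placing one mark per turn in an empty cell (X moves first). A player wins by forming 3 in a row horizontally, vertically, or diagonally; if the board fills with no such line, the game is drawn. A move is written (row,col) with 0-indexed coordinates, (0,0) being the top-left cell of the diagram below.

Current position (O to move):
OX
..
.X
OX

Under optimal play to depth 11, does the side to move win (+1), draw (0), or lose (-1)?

ply 1, O at OX/../.X/OX | (1,0)=-1→OX/O./.X/OX; (1,1)=+0→OX/.O/.X/OX*; (2,0)=-1→OX/../OX/OX
ply 2, X at OX/.O/.X/OX | (1,0)=+0→OX/XO/.X/OX*; (2,0)=+0→OX/.O/XX/OX
ply 3, O at OX/XO/.X/OX | (2,0)=+0→OX/XO/OX/OX*
ply 4: OX/XO/OX/OX is terminal +0 (X); from OX/../.X/OX depth 11

value(OX/../.X/OX, O) = 0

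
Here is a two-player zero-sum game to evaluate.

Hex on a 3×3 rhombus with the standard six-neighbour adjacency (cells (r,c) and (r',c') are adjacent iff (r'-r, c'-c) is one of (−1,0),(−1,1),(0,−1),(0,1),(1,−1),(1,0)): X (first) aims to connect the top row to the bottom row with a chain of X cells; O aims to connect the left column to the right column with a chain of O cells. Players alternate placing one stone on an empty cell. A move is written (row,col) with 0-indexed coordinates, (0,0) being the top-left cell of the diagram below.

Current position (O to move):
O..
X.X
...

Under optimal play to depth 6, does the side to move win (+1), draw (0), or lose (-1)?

ply 1, O at O../X.X/... | (0,1)=-1→OO./X.X/...*; (0,2)=-1→O.O/X.X/...; (1,1)=-1→O../XOX/...; (2,0)=-1→O../X.X/O..; (2,1)=-1→O../X.X/.O.; (2,2)=-1→O../X.X/..O
ply 2, X at OO./X.X/... | (0,2)=+1→OOX/X.X/...*; (1,1)=-1→OO./XXX/...; (2,0)=-1→OO./X.X/X..; (2,1)=-1→OO./X.X/.X.; (2,2)=-1→OO./X.X/..X
ply 3, O at OOX/X.X/... | (1,1)=-1→OOX/XOX/...*; (2,0)=-1→OOX/X.X/O..; (2,1)=-1→OOX/X.X/.O.; (2,2)=-1→OOX/X.X/..O
ply 4, X at OOX/XOX/... | (2,0)=+1→OOX/XOX/X..*; (2,1)=+1→OOX/XOX/.X.; (2,2)=+1→OOX/XOX/..X
ply 5, O at OOX/XOX/X.. | (2,1)=-1→OOX/XOX/XO.*; (2,2)=-1→OOX/XOX/X.O
ply 6, X at OOX/XOX/XO. | (2,2)=+1→OOX/XOX/XOX*
ply 7: OOX/XOX/XOX is terminal -1 (O); from O../X.X/... depth 6

value(O../X.X/..., O) = -1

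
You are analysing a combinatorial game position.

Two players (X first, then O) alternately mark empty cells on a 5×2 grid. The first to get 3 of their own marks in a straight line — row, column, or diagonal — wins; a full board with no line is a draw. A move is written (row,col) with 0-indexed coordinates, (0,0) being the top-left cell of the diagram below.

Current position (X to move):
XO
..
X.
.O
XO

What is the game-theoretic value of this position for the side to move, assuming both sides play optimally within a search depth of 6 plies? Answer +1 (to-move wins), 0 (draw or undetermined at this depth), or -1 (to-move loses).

value(XO/../X./.O/XO, X) = +1

[XO/../X./.O/XO] X move#1: (1,0):+1/XO/X./X./.O/XO*, (1,1):-1/XO/.X/X./.O/XO, (2,1):+1/XO/../XX/.O/XO, (3,0):+1/XO/../X./XO/XO
[XO/X./X./.O/XO] end (terminal -1, O#2); searched XO/../X./.O/XO to 6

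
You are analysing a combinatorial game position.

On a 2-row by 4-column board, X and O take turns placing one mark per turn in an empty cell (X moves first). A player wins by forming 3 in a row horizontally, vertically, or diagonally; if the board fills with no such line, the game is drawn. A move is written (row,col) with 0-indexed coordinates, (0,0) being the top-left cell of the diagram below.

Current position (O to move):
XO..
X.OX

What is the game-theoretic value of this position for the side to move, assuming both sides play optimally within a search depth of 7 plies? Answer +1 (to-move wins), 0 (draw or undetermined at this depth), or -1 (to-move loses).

[XO../X.OX] O move#1: (0,2):+0/XOO./X.OX*, (0,3):+0/XO.O/X.OX, (1,1):+0/XO../XOOX
[XOO./X.OX] X move#2: (0,3):+0/XOOX/X.OX*, (1,1):-1/XOO./XXOX
[XOOX/X.OX] O move#3: (1,1):+0/XOOX/XOOX*
[XOOX/XOOX] end (terminal +0, X#4); searched XO../X.OX to 7

value(XO../X.OX, O) = 0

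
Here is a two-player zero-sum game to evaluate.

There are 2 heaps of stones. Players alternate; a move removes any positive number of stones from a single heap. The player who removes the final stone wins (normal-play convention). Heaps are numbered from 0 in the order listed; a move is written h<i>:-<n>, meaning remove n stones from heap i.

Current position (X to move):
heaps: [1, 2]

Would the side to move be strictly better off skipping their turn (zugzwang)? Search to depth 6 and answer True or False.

zugzwang((1,2), X) = False

p1 X@[(1,2)]: h0:-1[(0,2)]-1 h1:-1[(1,1)]+1* h1:-2[(1,0)]-1
p2 O@[(1,1)]: h0:-1[(0,1)]-1* h1:-1[(1,0)]-1
p3 X@[(0,1)]: h1:-1[(0,0)]+1*
p4 O@[(0,0)] terminal -1; root [(1,2)] d6
pass branch (O moves first from the same position):
  | p1 O@[(1,2)]: h0:-1[(0,2)]-1 h1:-1[(1,1)]+1* h1:-2[(1,0)]-1
  | p2 X@[(1,1)]: h0:-1[(0,1)]-1* h1:-1[(1,0)]-1
  | p3 O@[(0,1)]: h1:-1[(0,0)]+1*
  | p4 X@[(0,0)] terminal -1; root [(1,2)] d6
X moving scores +1; X passing scores -1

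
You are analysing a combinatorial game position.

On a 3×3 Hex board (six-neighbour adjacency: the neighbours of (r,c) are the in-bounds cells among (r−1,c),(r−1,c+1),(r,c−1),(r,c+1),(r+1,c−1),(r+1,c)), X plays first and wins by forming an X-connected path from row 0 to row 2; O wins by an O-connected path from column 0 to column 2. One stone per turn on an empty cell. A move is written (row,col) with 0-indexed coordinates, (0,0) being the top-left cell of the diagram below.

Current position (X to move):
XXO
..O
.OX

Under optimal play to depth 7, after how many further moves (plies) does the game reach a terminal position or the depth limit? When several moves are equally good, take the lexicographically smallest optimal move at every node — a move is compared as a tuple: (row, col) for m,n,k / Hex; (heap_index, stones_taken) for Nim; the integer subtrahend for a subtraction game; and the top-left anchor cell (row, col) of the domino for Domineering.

ply 1, X at XXO/..O/.OX | (1,0)=-1→XXO/X.O/.OX; (1,1)=-1→XXO/.XO/.OX; (2,0)=+1→XXO/..O/XOX*
ply 2, O at XXO/..O/XOX | (1,0)=-1→XXO/O.O/XOX*; (1,1)=-1→XXO/.OO/XOX
ply 3, X at XXO/O.O/XOX | (1,1)=+1→XXO/OXO/XOX*
ply 4: XXO/OXO/XOX is terminal -1 (O); from XXO/..O/.OX depth 7

PV length from [XXO/..O/.OX]: 3 plies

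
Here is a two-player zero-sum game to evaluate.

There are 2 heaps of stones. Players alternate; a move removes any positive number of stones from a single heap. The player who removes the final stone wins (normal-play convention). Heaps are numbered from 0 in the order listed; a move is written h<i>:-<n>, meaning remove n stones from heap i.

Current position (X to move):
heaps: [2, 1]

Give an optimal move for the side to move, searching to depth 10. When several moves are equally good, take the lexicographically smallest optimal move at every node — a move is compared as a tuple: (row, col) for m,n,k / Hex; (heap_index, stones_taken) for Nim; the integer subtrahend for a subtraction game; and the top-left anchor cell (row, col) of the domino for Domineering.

ply 1, X at (2,1) | h0:-1=+1→(1,1)*; h0:-2=-1→(0,1); h1:-1=-1→(2,0)
ply 2, O at (1,1) | h0:-1=-1→(0,1)*; h1:-1=-1→(1,0)
ply 3, X at (0,1) | h1:-1=+1→(0,0)*
ply 4: (0,0) is terminal -1 (O); from (2,1) depth 10

X's best at [(2,1)]: h0:-1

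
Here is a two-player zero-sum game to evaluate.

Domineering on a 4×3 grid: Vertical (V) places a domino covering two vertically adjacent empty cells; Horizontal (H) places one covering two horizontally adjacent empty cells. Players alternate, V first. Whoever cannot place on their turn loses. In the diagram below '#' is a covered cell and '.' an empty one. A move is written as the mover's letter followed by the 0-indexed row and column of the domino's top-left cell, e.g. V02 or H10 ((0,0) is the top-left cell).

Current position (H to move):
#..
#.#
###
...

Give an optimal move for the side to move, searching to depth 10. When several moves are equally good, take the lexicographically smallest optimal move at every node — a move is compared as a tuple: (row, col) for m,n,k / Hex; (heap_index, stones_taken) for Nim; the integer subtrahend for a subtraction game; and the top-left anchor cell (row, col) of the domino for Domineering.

H's best at [#../#.#/###/...]: H01

[#../#.#/###/...] H move#1: H01:+1/###/#.#/###/...*, H30:-1/#../#.#/###/##., H31:-1/#../#.#/###/.##
[###/#.#/###/...] end (terminal -1, V#2); searched #../#.#/###/... to 10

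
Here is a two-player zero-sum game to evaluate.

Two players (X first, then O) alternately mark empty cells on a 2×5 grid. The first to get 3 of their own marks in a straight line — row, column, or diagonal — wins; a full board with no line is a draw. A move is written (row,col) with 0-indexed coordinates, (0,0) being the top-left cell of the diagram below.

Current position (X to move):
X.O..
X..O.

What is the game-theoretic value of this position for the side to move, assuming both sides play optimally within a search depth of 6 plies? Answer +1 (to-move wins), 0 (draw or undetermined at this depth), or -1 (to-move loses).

value(X.O../X..O., X) = 0

p1 X@[X.O../X..O.]: (0,1)[XXO../X..O.]-1 (0,3)[X.OX./X..O.]-1 (0,4)[X.O.X/X..O.]-1 (1,1)[X.O../XX.O.]-1 (1,2)[X.O../X.XO.]+0* (1,4)[X.O../X..OX]-1
p2 O@[X.O../X.XO.]: (0,1)[XOO../X.XO.]-1 (0,3)[X.OO./X.XO.]-1 (0,4)[X.O.O/X.XO.]-1 (1,1)[X.O../XOXO.]+0* (1,4)[X.O../X.XOO]-1
p3 X@[X.O../XOXO.]: (0,1)[XXO../XOXO.]+0* (0,3)[X.OX./XOXO.]+0 (0,4)[X.O.X/XOXO.]+0 (1,4)[X.O../XOXOX]-1
p4 O@[XXO../XOXO.]: (0,3)[XXOO./XOXO.]+0* (0,4)[XXO.O/XOXO.]+0 (1,4)[XXO../XOXOO]+0
p5 X@[XXOO./XOXO.]: (0,4)[XXOOX/XOXO.]+0* (1,4)[XXOO./XOXOX]-1
p6 O@[XXOOX/XOXO.]: (1,4)[XXOOX/XOXOO]+0*
p7 X@[XXOOX/XOXOO] terminal +0; root [X.O../X..O.] d6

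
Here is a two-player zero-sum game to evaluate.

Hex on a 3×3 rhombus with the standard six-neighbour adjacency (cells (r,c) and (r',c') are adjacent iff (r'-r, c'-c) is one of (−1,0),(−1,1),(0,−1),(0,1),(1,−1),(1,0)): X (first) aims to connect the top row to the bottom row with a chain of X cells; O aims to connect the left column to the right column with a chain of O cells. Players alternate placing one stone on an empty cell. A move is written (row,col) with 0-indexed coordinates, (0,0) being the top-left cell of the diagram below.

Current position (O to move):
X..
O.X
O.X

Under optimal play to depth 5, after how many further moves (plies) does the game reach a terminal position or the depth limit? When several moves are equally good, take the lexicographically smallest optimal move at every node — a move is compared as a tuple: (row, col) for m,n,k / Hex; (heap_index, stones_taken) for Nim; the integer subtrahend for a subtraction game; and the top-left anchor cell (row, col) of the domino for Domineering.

p1 O@[X../O.X/O.X]: (0,1)[XO./O.X/O.X]-1 (0,2)[X.O/O.X/O.X]+1* (1,1)[X../OOX/O.X]-1 (2,1)[X../O.X/OOX]-1
p2 X@[X.O/O.X/O.X]: (0,1)[XXO/O.X/O.X]-1* (1,1)[X.O/OXX/O.X]-1 (2,1)[X.O/O.X/OXX]-1
p3 O@[XXO/O.X/O.X]: (1,1)[XXO/OOX/O.X]+1* (2,1)[XXO/O.X/OOX]-1
p4 X@[XXO/OOX/O.X] terminal -1; root [X../O.X/O.X] d5

PV length from [X../O.X/O.X]: 3 plies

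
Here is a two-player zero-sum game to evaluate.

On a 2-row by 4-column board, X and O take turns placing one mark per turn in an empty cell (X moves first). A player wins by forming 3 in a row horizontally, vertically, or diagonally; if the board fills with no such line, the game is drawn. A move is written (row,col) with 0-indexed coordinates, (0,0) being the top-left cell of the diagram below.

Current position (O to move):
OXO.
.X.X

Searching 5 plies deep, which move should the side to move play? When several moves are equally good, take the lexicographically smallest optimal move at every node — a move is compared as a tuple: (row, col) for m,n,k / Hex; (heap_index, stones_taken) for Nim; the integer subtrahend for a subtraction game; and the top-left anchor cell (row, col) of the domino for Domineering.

O's best at [OXO./.X.X]: (1,2)

p1 O@[OXO./.X.X]: (0,3)[OXOO/.X.X]-1 (1,0)[OXO./OX.X]-1 (1,2)[OXO./.XOX]+0*
p2 X@[OXO./.XOX]: (0,3)[OXOX/.XOX]+0* (1,0)[OXO./XXOX]+0
p3 O@[OXOX/.XOX]: (1,0)[OXOX/OXOX]+0*
p4 X@[OXOX/OXOX] terminal +0; root [OXO./.X.X] d5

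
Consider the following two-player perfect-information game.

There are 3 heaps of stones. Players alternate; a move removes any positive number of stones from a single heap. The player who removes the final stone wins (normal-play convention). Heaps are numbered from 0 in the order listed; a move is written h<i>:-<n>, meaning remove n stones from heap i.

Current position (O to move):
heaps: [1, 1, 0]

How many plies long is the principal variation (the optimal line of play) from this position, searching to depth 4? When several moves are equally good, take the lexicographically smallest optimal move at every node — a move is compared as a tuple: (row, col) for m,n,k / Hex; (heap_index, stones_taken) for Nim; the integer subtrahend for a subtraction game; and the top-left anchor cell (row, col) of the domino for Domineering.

PV length from [(1,1,0)]: 2 plies

p1 O@[(1,1,0)]: h0:-1[(0,1,0)]-1* h1:-1[(1,0,0)]-1
p2 X@[(0,1,0)]: h1:-1[(0,0,0)]+1*
p3 O@[(0,0,0)] terminal -1; root [(1,1,0)] d4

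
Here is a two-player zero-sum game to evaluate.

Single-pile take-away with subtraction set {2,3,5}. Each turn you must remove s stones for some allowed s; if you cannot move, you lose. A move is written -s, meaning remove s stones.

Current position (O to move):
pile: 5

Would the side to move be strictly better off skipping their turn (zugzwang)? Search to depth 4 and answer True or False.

zugzwang(5, O) = False

[5] O move#1: -2:-1/3, -3:-1/2, -5:+1/0*
[0] end (terminal -1, X#2); searched 5 to 4
pass branch (X moves first from the same position):
  | [5] X move#1: -2:-1/3, -3:-1/2, -5:+1/0*
  | [0] end (terminal -1, O#2); searched 5 to 4
O moving scores +1; O passing scores -1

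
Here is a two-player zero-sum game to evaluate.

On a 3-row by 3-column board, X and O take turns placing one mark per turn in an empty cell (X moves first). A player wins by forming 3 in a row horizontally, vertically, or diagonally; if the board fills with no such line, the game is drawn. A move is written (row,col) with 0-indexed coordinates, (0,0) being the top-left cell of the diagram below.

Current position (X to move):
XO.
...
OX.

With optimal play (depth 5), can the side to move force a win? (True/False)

ply 1, X at XO./.../OX. | (0,2)=+0→XOX/.../OX.*; (1,0)=+0→XO./X../OX.; (1,1)=+0→XO./.X./OX.; (1,2)=+0→XO./..X/OX.; (2,2)=+0→XO./.../OXX
ply 2, O at XOX/.../OX. | (1,0)=-1→XOX/O../OX.; (1,1)=+0→XOX/.O./OX.*; (1,2)=+0→XOX/..O/OX.; (2,2)=+0→XOX/.../OXO
ply 3, X at XOX/.O./OX. | (1,0)=+0→XOX/XO./OX.*; (1,2)=+0→XOX/.OX/OX.; (2,2)=+0→XOX/.O./OXX
ply 4, O at XOX/XO./OX. | (1,2)=+0→XOX/XOO/OX.*; (2,2)=+0→XOX/XO./OXO
ply 5, X at XOX/XOO/OX. | (2,2)=+0→XOX/XOO/OXX*
ply 6: XOX/XOO/OXX is terminal +0 (O); from XO./.../OX. depth 5

X winning at [XO./.../OX.]: False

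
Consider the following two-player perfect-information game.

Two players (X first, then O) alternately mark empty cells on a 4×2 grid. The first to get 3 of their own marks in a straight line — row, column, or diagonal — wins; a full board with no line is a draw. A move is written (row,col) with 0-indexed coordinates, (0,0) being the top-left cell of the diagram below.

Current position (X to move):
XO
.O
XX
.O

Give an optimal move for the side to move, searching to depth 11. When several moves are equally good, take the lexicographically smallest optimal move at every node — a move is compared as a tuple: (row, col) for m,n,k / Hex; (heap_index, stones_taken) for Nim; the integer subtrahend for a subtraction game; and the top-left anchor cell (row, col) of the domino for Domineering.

X's best at [XO/.O/XX/.O]: (1,0)

ply 1, X at XO/.O/XX/.O | (1,0)=+1→XO/XO/XX/.O*; (3,0)=+0→XO/.O/XX/XO
ply 2: XO/XO/XX/.O is terminal -1 (O); from XO/.O/XX/.O depth 11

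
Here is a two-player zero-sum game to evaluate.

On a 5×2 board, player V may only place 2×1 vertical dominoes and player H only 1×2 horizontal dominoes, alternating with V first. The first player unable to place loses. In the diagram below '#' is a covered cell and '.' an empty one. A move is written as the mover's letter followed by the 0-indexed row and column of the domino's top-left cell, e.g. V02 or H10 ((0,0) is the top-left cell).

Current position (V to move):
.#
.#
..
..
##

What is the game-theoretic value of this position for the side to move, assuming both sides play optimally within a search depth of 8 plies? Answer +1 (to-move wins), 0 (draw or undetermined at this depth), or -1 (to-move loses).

p1 V@[.#/.#/../../##]: V00[##/##/../../##]-1 V10[.#/##/#./../##]-1 V20[.#/.#/#./#./##]+1* V21[.#/.#/.#/.#/##]+1
p2 H@[.#/.#/#./#./##] terminal -1; root [.#/.#/../../##] d8

value(.#/.#/../../##, V) = +1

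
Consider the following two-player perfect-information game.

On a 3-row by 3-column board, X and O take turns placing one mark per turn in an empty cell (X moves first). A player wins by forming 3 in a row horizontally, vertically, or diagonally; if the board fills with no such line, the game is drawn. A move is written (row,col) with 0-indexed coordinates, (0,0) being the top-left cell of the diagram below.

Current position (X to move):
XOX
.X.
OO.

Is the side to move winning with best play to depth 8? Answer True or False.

X winning at [XOX/.X./OO.]: True

ply 1, X at XOX/.X./OO. | (1,0)=-1→XOX/XX./OO.; (1,2)=-1→XOX/.XX/OO.; (2,2)=+1→XOX/.X./OOX*
ply 2: XOX/.X./OOX is terminal -1 (O); from XOX/.X./OO. depth 8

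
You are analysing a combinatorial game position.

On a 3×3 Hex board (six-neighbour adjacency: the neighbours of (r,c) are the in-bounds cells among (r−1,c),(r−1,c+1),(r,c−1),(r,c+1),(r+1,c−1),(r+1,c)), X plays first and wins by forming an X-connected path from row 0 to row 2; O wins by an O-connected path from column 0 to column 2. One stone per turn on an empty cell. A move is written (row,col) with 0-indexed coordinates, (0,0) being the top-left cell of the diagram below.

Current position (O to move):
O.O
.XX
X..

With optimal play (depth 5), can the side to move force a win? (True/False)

O winning at [O.O/.XX/X..]: True

ply 1, O at O.O/.XX/X.. | (0,1)=+1→OOO/.XX/X..*; (1,0)=-1→O.O/OXX/X..; (2,1)=-1→O.O/.XX/XO.; (2,2)=-1→O.O/.XX/X.O
ply 2: OOO/.XX/X.. is terminal -1 (X); from O.O/.XX/X.. depth 5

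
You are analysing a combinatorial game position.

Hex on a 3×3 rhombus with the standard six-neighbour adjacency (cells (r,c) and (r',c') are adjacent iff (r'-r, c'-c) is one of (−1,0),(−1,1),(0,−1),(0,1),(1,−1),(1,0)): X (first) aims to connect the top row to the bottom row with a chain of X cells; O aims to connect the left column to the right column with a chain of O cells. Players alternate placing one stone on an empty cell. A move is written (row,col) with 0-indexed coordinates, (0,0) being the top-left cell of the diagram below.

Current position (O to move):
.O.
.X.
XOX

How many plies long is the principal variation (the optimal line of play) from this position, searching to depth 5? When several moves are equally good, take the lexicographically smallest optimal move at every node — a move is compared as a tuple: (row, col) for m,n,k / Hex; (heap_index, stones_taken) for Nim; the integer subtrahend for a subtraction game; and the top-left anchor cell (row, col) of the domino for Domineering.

PV length from [.O./.X./XOX]: 3 plies

ply 1, O at .O./.X./XOX | (0,0)=-1→OO./.X./XOX; (0,2)=+1→.OO/.X./XOX*; (1,0)=-1→.O./OX./XOX; (1,2)=-1→.O./.XO/XOX
ply 2, X at .OO/.X./XOX | (0,0)=-1→XOO/.X./XOX*; (1,0)=-1→.OO/XX./XOX; (1,2)=-1→.OO/.XX/XOX
ply 3, O at XOO/.X./XOX | (1,0)=+1→XOO/OX./XOX*; (1,2)=-1→XOO/.XO/XOX
ply 4: XOO/OX./XOX is terminal -1 (X); from .O./.X./XOX depth 5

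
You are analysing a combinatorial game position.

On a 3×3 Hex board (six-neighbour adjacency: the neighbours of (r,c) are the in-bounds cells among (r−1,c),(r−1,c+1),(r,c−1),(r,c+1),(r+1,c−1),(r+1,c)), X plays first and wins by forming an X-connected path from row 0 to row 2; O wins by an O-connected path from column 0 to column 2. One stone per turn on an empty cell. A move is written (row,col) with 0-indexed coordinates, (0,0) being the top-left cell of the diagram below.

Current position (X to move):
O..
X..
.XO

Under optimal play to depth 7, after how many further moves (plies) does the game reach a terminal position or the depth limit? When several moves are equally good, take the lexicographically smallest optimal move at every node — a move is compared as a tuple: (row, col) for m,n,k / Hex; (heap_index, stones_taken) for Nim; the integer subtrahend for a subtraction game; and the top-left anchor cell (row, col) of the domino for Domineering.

ply 1, X at O../X../.XO | (0,1)=+1→OX./X../.XO*; (0,2)=+1→O.X/X../.XO; (1,1)=+1→O../XX./.XO; (1,2)=+1→O../X.X/.XO; (2,0)=+1→O../X../XXO
ply 2, O at OX./X../.XO | (0,2)=-1→OXO/X../.XO*; (1,1)=-1→OX./XO./.XO; (1,2)=-1→OX./X.O/.XO; (2,0)=-1→OX./X../OXO
ply 3, X at OXO/X../.XO | (1,1)=+1→OXO/XX./.XO*; (1,2)=+1→OXO/X.X/.XO; (2,0)=+1→OXO/X../XXO
ply 4: OXO/XX./.XO is terminal -1 (O); from O../X../.XO depth 7

PV length from [O../X../.XO]: 3 plies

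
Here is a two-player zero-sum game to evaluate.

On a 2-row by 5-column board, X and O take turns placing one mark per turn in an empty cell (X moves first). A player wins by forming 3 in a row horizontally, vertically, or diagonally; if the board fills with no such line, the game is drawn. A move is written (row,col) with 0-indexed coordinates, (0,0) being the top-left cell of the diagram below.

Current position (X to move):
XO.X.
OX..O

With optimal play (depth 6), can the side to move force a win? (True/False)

X winning at [XO.X./OX..O]: False

[XO.X./OX..O] X move#1: (0,2):+0/XOXX./OX..O*, (0,4):+0/XO.XX/OX..O, (1,2):+0/XO.X./OXX.O, (1,3):+0/XO.X./OX.XO
[XOXX./OX..O] O move#2: (0,4):+0/XOXXO/OX..O*, (1,2):-1/XOXX./OXO.O, (1,3):-1/XOXX./OX.OO
[XOXXO/OX..O] X move#3: (1,2):+0/XOXXO/OXX.O*, (1,3):+0/XOXXO/OX.XO
[XOXXO/OXX.O] O move#4: (1,3):+0/XOXXO/OXXOO*
[XOXXO/OXXOO] end (terminal +0, X#5); searched XO.X./OX..O to 6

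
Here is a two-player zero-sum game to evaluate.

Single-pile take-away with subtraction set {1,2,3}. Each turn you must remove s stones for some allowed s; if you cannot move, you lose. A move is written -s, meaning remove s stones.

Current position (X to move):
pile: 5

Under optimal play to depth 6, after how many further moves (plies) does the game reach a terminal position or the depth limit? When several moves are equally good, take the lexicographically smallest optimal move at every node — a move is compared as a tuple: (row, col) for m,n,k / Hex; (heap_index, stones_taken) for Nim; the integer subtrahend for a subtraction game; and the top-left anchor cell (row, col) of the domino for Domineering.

[5] X move#1: -1:+1/4*, -2:-1/3, -3:-1/2
[4] O move#2: -1:-1/3*, -2:-1/2, -3:-1/1
[3] X move#3: -1:-1/2, -2:-1/1, -3:+1/0*
[0] end (terminal -1, O#4); searched 5 to 6

PV length from [5]: 3 plies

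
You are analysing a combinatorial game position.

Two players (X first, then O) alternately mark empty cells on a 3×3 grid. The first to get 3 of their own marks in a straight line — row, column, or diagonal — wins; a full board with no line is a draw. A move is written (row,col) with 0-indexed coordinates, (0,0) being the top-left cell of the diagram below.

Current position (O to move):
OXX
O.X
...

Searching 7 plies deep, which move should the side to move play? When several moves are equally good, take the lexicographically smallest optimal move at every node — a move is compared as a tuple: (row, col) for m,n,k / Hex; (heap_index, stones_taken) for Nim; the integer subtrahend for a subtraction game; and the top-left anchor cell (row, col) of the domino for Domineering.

p1 O@[OXX/O.X/...]: (1,1)[OXX/OOX/...]-1 (2,0)[OXX/O.X/O..]+1* (2,1)[OXX/O.X/.O.]-1 (2,2)[OXX/O.X/..O]+1
p2 X@[OXX/O.X/O..] terminal -1; root [OXX/O.X/...] d7

O's best at [OXX/O.X/...]: (2,0)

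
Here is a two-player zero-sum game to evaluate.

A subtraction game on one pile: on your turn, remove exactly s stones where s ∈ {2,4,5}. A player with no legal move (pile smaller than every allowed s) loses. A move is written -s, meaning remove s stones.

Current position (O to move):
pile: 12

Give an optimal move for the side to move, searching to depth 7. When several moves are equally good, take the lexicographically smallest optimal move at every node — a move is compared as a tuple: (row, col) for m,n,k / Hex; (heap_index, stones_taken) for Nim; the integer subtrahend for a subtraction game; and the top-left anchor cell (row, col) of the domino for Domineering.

O's best at [12]: -4

ply 1, O at 12 | -2=-1→10; -4=+1→8*; -5=+1→7
ply 2, X at 8 | -2=-1→6*; -4=-1→4; -5=-1→3
ply 3, O at 6 | -2=-1→4; -4=-1→2; -5=+1→1*
ply 4: 1 is terminal -1 (X); from 12 depth 7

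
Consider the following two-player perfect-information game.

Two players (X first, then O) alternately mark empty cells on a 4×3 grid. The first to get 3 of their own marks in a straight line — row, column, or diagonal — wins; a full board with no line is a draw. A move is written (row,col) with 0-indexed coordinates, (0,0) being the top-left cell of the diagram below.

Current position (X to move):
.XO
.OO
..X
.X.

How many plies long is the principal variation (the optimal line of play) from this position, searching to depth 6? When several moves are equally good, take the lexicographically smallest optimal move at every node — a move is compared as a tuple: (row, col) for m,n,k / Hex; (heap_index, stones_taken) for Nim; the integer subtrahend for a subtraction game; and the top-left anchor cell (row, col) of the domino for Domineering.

PV length from [.XO/.OO/..X/.X.]: 2 plies

ply 1, X at .XO/.OO/..X/.X. | (0,0)=-1→XXO/.OO/..X/.X.*; (1,0)=-1→.XO/XOO/..X/.X.; (2,0)=-1→.XO/.OO/X.X/.X.; (2,1)=-1→.XO/.OO/.XX/.X.; (3,0)=-1→.XO/.OO/..X/XX.; (3,2)=-1→.XO/.OO/..X/.XX
ply 2, O at XXO/.OO/..X/.X. | (1,0)=+1→XXO/OOO/..X/.X.*; (2,0)=+1→XXO/.OO/O.X/.X.; (2,1)=+1→XXO/.OO/.OX/.X.; (3,0)=+1→XXO/.OO/..X/OX.; (3,2)=+1→XXO/.OO/..X/.XO
ply 3: XXO/OOO/..X/.X. is terminal -1 (X); from .XO/.OO/..X/.X. depth 6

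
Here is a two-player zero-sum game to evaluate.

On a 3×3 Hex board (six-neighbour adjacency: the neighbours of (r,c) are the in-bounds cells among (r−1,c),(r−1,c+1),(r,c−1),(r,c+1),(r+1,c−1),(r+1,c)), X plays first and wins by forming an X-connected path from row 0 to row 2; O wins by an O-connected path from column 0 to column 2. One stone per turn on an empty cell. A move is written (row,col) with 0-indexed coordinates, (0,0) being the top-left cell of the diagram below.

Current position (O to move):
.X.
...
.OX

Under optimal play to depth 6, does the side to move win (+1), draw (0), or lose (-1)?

p1 O@[.X./.../.OX]: (0,0)[OX./.../.OX]-1 (0,2)[.XO/.../.OX]-1 (1,0)[.X./O../.OX]-1 (1,1)[.X./.O./.OX]+1* (1,2)[.X./..O/.OX]-1 (2,0)[.X./.../OOX]-1
p2 X@[.X./.O./.OX]: (0,0)[XX./.O./.OX]-1* (0,2)[.XX/.O./.OX]-1 (1,0)[.X./XO./.OX]-1 (1,2)[.X./.OX/.OX]-1 (2,0)[.X./.O./XOX]-1
p3 O@[XX./.O./.OX]: (0,2)[XXO/.O./.OX]+1* (1,0)[XX./OO./.OX]+1 (1,2)[XX./.OO/.OX]+1 (2,0)[XX./.O./OOX]+1
p4 X@[XXO/.O./.OX]: (1,0)[XXO/XO./.OX]-1* (1,2)[XXO/.OX/.OX]-1 (2,0)[XXO/.O./XOX]-1
p5 O@[XXO/XO./.OX]: (1,2)[XXO/XOO/.OX]-1 (2,0)[XXO/XO./OOX]+1*
p6 X@[XXO/XO./OOX] terminal -1; root [.X./.../.OX] d6

value(.X./.../.OX, O) = +1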